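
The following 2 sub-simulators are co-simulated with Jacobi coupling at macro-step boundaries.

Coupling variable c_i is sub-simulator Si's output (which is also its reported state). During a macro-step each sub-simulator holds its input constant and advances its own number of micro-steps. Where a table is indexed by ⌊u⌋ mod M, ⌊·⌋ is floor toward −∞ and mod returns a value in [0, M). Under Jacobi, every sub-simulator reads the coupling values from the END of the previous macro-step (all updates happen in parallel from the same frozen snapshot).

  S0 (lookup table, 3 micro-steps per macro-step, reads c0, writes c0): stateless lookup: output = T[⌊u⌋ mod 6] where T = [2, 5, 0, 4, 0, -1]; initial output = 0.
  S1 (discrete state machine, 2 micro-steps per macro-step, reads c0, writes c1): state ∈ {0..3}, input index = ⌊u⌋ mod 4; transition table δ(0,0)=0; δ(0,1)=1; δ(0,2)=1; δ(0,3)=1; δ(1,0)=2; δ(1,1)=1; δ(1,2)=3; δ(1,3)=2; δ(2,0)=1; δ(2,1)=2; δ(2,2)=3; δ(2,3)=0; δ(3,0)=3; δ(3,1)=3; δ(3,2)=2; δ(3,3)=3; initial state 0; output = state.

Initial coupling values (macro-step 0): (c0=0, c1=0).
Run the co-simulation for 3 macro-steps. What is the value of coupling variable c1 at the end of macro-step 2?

macro 1: S0 reads c0=0 → after 3×micro: 2; S1 reads c0=0 → after 2×micro: 0 ⇒ (c0=2, c1=0)
macro 2: S0 reads c0=2 → after 3×micro: 0; S1 reads c0=2 → after 2×micro: 3 ⇒ (c0=0, c1=3)
macro 3: S0 reads c0=0 → after 3×micro: 2; S1 reads c0=0 → after 2×micro: 3 ⇒ (c0=2, c1=3)

c1 at macro-step 2 = 3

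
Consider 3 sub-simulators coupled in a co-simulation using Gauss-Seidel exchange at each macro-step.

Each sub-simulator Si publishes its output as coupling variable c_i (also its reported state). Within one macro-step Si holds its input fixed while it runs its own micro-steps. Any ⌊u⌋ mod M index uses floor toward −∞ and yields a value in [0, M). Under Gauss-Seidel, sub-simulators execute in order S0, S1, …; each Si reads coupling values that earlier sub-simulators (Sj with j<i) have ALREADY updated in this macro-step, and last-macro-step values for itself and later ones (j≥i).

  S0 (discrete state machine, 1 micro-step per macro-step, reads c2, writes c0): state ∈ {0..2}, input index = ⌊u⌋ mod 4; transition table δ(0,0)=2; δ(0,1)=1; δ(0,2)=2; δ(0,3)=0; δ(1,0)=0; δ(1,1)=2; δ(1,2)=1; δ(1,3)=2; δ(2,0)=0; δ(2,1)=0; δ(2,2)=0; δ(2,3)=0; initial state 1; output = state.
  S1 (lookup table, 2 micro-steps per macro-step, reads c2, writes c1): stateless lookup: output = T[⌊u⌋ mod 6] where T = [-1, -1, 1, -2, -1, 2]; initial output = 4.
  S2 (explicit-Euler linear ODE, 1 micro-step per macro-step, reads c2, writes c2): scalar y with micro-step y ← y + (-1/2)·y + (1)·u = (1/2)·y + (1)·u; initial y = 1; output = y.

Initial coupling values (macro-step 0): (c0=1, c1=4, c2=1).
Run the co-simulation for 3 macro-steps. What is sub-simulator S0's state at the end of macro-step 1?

S0 state at macro-step 1 = 2

macro 1: S0 reads c2=1 → after 1×micro: 2; S1 reads c2=1 → after 2×micro: -1; S2 reads c2=1 → after 1×micro: 3/2 ⇒ (c0=2, c1=-1, c2=3/2)
macro 2: S0 reads c2=3/2 → after 1×micro: 0; S1 reads c2=3/2 → after 2×micro: -1; S2 reads c2=3/2 → after 1×micro: 9/4 ⇒ (c0=0, c1=-1, c2=9/4)
macro 3: S0 reads c2=9/4 → after 1×micro: 2; S1 reads c2=9/4 → after 2×micro: 1; S2 reads c2=9/4 → after 1×micro: 27/8 ⇒ (c0=2, c1=1, c2=27/8)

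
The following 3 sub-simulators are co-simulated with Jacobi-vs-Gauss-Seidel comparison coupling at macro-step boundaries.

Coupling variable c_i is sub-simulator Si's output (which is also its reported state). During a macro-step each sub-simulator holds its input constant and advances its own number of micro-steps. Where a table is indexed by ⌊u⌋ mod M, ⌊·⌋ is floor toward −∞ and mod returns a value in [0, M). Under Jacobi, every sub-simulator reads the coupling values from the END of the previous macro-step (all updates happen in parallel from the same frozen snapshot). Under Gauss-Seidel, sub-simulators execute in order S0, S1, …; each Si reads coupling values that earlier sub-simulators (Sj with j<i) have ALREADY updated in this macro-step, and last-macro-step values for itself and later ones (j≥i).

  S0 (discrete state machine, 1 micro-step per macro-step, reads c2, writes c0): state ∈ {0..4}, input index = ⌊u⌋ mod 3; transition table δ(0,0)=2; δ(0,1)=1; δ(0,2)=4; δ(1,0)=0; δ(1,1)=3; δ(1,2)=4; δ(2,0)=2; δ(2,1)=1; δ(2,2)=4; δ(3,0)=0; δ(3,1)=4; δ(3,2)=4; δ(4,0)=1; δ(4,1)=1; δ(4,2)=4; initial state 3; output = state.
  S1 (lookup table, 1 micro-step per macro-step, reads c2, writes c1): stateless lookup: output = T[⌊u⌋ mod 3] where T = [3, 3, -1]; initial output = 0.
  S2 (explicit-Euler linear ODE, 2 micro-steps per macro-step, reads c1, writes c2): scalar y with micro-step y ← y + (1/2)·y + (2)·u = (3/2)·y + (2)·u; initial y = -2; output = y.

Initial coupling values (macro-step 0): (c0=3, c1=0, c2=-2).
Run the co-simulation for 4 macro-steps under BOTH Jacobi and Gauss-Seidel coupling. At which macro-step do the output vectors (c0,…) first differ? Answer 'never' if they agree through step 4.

first divergence at macro-step: 1

[Jacobi] macro 1: S0 reads c2=-2 → after 1×micro: 4; S1 reads c2=-2 → after 1×micro: 3; S2 reads c1=0 → after 2×micro: -9/2 ⇒ (c0=4, c1=3, c2=-9/2)
[Jacobi] macro 2: S0 reads c2=-9/2 → after 1×micro: 1; S1 reads c2=-9/2 → after 1×micro: 3; S2 reads c1=3 → after 2×micro: 39/8 ⇒ (c0=1, c1=3, c2=39/8)
[Jacobi] macro 3: S0 reads c2=39/8 → after 1×micro: 3; S1 reads c2=39/8 → after 1×micro: 3; S2 reads c1=3 → after 2×micro: 831/32 ⇒ (c0=3, c1=3, c2=831/32)
[Jacobi] macro 4: S0 reads c2=831/32 → after 1×micro: 4; S1 reads c2=831/32 → after 1×micro: 3; S2 reads c1=3 → after 2×micro: 9399/128 ⇒ (c0=4, c1=3, c2=9399/128)
[Gauss-Seidel] macro 1: S0 reads c2=-2 → after 1×micro: 4; S1 reads c2=-2 → after 1×micro: 3; S2 reads c1=3 → after 2×micro: 21/2 ⇒ (c0=4, c1=3, c2=21/2)
[Gauss-Seidel] macro 2: S0 reads c2=21/2 → after 1×micro: 1; S1 reads c2=21/2 → after 1×micro: 3; S2 reads c1=3 → after 2×micro: 309/8 ⇒ (c0=1, c1=3, c2=309/8)
[Gauss-Seidel] macro 3: S0 reads c2=309/8 → after 1×micro: 4; S1 reads c2=309/8 → after 1×micro: -1; S2 reads c1=-1 → after 2×micro: 2621/32 ⇒ (c0=4, c1=-1, c2=2621/32)
[Gauss-Seidel] macro 4: S0 reads c2=2621/32 → after 1×micro: 1; S1 reads c2=2621/32 → after 1×micro: 3; S2 reads c1=3 → after 2×micro: 25509/128 ⇒ (c0=1, c1=3, c2=25509/128)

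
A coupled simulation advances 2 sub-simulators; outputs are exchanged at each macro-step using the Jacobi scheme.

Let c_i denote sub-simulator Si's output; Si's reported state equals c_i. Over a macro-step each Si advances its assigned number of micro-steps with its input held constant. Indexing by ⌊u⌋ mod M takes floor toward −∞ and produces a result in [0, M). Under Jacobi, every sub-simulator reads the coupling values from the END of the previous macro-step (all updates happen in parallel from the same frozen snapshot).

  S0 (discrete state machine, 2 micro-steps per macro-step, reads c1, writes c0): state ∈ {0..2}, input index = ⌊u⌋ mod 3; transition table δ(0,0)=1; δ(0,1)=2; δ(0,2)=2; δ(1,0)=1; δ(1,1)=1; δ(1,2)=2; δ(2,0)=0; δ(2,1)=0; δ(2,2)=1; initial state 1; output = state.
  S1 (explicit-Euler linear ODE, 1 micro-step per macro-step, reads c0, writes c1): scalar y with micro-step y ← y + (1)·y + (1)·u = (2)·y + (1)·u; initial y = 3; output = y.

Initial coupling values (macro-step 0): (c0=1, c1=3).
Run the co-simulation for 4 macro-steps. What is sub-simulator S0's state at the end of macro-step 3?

macro 1: S0 reads c1=3 → after 2×micro: 1; S1 reads c0=1 → after 1×micro: 7 ⇒ (c0=1, c1=7)
macro 2: S0 reads c1=7 → after 2×micro: 1; S1 reads c0=1 → after 1×micro: 15 ⇒ (c0=1, c1=15)
macro 3: S0 reads c1=15 → after 2×micro: 1; S1 reads c0=1 → after 1×micro: 31 ⇒ (c0=1, c1=31)
macro 4: S0 reads c1=31 → after 2×micro: 1; S1 reads c0=1 → after 1×micro: 63 ⇒ (c0=1, c1=63)

S0 state at macro-step 3 = 1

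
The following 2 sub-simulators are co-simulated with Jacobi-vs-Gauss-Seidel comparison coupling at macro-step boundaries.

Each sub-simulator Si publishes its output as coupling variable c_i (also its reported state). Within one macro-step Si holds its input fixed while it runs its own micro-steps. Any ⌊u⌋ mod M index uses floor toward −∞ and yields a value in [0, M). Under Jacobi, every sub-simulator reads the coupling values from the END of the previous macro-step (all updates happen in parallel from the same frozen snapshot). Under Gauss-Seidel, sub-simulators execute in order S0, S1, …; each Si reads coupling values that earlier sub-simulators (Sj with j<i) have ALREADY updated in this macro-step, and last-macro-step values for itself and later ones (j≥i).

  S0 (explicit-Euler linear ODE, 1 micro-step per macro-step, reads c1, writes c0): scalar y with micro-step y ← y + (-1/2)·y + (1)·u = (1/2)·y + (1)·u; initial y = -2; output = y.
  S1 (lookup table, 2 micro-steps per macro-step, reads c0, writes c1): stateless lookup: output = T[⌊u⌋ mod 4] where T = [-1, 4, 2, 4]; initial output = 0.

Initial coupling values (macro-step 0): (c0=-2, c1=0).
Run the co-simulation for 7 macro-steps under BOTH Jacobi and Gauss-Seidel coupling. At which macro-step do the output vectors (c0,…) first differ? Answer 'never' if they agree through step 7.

first divergence at macro-step: 1

[Jacobi] macro 1: S0 reads c1=0 → after 1×micro: -1; S1 reads c0=-2 → after 2×micro: 2 ⇒ (c0=-1, c1=2)
[Jacobi] macro 2: S0 reads c1=2 → after 1×micro: 3/2; S1 reads c0=-1 → after 2×micro: 4 ⇒ (c0=3/2, c1=4)
[Jacobi] macro 3: S0 reads c1=4 → after 1×micro: 19/4; S1 reads c0=3/2 → after 2×micro: 4 ⇒ (c0=19/4, c1=4)
[Jacobi] macro 4: S0 reads c1=4 → after 1×micro: 51/8; S1 reads c0=19/4 → after 2×micro: -1 ⇒ (c0=51/8, c1=-1)
[Jacobi] macro 5: S0 reads c1=-1 → after 1×micro: 35/16; S1 reads c0=51/8 → after 2×micro: 2 ⇒ (c0=35/16, c1=2)
[Jacobi] macro 6: S0 reads c1=2 → after 1×micro: 99/32; S1 reads c0=35/16 → after 2×micro: 2 ⇒ (c0=99/32, c1=2)
[Jacobi] macro 7: S0 reads c1=2 → after 1×micro: 227/64; S1 reads c0=99/32 → after 2×micro: 4 ⇒ (c0=227/64, c1=4)
[Gauss-Seidel] macro 1: S0 reads c1=0 → after 1×micro: -1; S1 reads c0=-1 → after 2×micro: 4 ⇒ (c0=-1, c1=4)
[Gauss-Seidel] macro 2: S0 reads c1=4 → after 1×micro: 7/2; S1 reads c0=7/2 → after 2×micro: 4 ⇒ (c0=7/2, c1=4)
[Gauss-Seidel] macro 3: S0 reads c1=4 → after 1×micro: 23/4; S1 reads c0=23/4 → after 2×micro: 4 ⇒ (c0=23/4, c1=4)
[Gauss-Seidel] macro 4: S0 reads c1=4 → after 1×micro: 55/8; S1 reads c0=55/8 → after 2×micro: 2 ⇒ (c0=55/8, c1=2)
[Gauss-Seidel] macro 5: S0 reads c1=2 → after 1×micro: 87/16; S1 reads c0=87/16 → after 2×micro: 4 ⇒ (c0=87/16, c1=4)
[Gauss-Seidel] macro 6: S0 reads c1=4 → after 1×micro: 215/32; S1 reads c0=215/32 → after 2×micro: 2 ⇒ (c0=215/32, c1=2)
[Gauss-Seidel] macro 7: S0 reads c1=2 → after 1×micro: 343/64; S1 reads c0=343/64 → after 2×micro: 4 ⇒ (c0=343/64, c1=4)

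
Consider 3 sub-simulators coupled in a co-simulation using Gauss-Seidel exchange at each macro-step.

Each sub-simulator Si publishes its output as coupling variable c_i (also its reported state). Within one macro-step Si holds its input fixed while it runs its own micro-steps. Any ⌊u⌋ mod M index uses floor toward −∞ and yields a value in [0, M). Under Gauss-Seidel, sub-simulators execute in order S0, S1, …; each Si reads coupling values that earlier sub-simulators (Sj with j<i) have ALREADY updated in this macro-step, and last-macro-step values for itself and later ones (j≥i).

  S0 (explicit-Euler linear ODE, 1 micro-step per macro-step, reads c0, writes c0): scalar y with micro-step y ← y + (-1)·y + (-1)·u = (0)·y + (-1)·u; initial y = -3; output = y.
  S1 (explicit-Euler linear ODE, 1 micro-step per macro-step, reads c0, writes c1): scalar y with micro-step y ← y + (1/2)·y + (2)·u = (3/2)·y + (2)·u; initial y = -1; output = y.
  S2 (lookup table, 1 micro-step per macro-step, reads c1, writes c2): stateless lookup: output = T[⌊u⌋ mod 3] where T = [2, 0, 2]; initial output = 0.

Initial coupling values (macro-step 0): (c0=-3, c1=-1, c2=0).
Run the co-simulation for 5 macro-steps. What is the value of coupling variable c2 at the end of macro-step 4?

macro 1: S0 reads c0=-3 → after 1×micro: 3; S1 reads c0=3 → after 1×micro: 9/2; S2 reads c1=9/2 → after 1×micro: 0 ⇒ (c0=3, c1=9/2, c2=0)
macro 2: S0 reads c0=3 → after 1×micro: -3; S1 reads c0=-3 → after 1×micro: 3/4; S2 reads c1=3/4 → after 1×micro: 2 ⇒ (c0=-3, c1=3/4, c2=2)
macro 3: S0 reads c0=-3 → after 1×micro: 3; S1 reads c0=3 → after 1×micro: 57/8; S2 reads c1=57/8 → after 1×micro: 0 ⇒ (c0=3, c1=57/8, c2=0)
macro 4: S0 reads c0=3 → after 1×micro: -3; S1 reads c0=-3 → after 1×micro: 75/16; S2 reads c1=75/16 → after 1×micro: 0 ⇒ (c0=-3, c1=75/16, c2=0)
macro 5: S0 reads c0=-3 → after 1×micro: 3; S1 reads c0=3 → after 1×micro: 417/32; S2 reads c1=417/32 → after 1×micro: 0 ⇒ (c0=3, c1=417/32, c2=0)

c2 at macro-step 4 = 0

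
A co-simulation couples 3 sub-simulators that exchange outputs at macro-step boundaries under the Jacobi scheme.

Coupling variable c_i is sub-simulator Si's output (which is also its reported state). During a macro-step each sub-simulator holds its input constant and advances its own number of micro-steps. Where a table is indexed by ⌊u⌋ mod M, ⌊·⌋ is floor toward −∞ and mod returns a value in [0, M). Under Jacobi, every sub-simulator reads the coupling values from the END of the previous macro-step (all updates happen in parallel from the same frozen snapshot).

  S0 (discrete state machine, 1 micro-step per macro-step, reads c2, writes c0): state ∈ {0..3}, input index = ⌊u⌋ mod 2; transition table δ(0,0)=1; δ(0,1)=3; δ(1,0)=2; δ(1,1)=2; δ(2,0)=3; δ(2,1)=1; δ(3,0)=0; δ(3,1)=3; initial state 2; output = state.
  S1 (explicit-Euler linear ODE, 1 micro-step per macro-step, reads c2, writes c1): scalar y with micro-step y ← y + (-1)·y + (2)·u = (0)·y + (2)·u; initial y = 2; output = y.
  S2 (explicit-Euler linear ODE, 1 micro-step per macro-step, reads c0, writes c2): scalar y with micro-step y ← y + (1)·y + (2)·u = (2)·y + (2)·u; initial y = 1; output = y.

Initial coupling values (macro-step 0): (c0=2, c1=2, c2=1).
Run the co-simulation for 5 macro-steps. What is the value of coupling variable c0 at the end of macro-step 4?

macro 1: S0 reads c2=1 → after 1×micro: 1; S1 reads c2=1 → after 1×micro: 2; S2 reads c0=2 → after 1×micro: 6 ⇒ (c0=1, c1=2, c2=6)
macro 2: S0 reads c2=6 → after 1×micro: 2; S1 reads c2=6 → after 1×micro: 12; S2 reads c0=1 → after 1×micro: 14 ⇒ (c0=2, c1=12, c2=14)
macro 3: S0 reads c2=14 → after 1×micro: 3; S1 reads c2=14 → after 1×micro: 28; S2 reads c0=2 → after 1×micro: 32 ⇒ (c0=3, c1=28, c2=32)
macro 4: S0 reads c2=32 → after 1×micro: 0; S1 reads c2=32 → after 1×micro: 64; S2 reads c0=3 → after 1×micro: 70 ⇒ (c0=0, c1=64, c2=70)
macro 5: S0 reads c2=70 → after 1×micro: 1; S1 reads c2=70 → after 1×micro: 140; S2 reads c0=0 → after 1×micro: 140 ⇒ (c0=1, c1=140, c2=140)

c0 at macro-step 4 = 0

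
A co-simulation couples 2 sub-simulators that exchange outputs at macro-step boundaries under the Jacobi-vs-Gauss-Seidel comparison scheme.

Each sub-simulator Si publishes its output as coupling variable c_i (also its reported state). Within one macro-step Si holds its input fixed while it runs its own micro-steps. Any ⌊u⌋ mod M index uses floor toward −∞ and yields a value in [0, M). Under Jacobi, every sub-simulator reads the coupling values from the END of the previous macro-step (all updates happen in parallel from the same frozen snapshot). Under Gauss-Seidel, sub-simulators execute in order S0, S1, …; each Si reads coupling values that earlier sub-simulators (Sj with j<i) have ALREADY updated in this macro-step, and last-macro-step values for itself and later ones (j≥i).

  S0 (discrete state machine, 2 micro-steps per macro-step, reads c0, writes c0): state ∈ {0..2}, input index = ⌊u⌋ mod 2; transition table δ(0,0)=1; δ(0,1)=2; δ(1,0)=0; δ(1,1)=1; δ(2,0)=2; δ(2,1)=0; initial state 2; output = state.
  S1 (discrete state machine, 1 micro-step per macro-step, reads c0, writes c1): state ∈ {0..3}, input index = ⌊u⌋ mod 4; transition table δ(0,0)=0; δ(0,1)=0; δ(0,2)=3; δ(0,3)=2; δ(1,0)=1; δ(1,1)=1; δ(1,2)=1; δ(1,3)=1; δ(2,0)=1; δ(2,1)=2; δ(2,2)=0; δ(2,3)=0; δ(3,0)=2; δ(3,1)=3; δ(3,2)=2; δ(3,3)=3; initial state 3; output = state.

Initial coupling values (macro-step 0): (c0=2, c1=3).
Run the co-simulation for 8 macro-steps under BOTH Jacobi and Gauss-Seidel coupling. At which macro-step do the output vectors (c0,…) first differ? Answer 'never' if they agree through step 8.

first divergence at macro-step: never

[Jacobi] macro 1: S0 reads c0=2 → after 2×micro: 2; S1 reads c0=2 → after 1×micro: 2 ⇒ (c0=2, c1=2)
[Jacobi] macro 2: S0 reads c0=2 → after 2×micro: 2; S1 reads c0=2 → after 1×micro: 0 ⇒ (c0=2, c1=0)
[Jacobi] macro 3: S0 reads c0=2 → after 2×micro: 2; S1 reads c0=2 → after 1×micro: 3 ⇒ (c0=2, c1=3)
[Jacobi] macro 4: S0 reads c0=2 → after 2×micro: 2; S1 reads c0=2 → after 1×micro: 2 ⇒ (c0=2, c1=2)
[Jacobi] macro 5: S0 reads c0=2 → after 2×micro: 2; S1 reads c0=2 → after 1×micro: 0 ⇒ (c0=2, c1=0)
[Jacobi] macro 6: S0 reads c0=2 → after 2×micro: 2; S1 reads c0=2 → after 1×micro: 3 ⇒ (c0=2, c1=3)
[Jacobi] macro 7: S0 reads c0=2 → after 2×micro: 2; S1 reads c0=2 → after 1×micro: 2 ⇒ (c0=2, c1=2)
[Jacobi] macro 8: S0 reads c0=2 → after 2×micro: 2; S1 reads c0=2 → after 1×micro: 0 ⇒ (c0=2, c1=0)
[Gauss-Seidel] macro 1: S0 reads c0=2 → after 2×micro: 2; S1 reads c0=2 → after 1×micro: 2 ⇒ (c0=2, c1=2)
[Gauss-Seidel] macro 2: S0 reads c0=2 → after 2×micro: 2; S1 reads c0=2 → after 1×micro: 0 ⇒ (c0=2, c1=0)
[Gauss-Seidel] macro 3: S0 reads c0=2 → after 2×micro: 2; S1 reads c0=2 → after 1×micro: 3 ⇒ (c0=2, c1=3)
[Gauss-Seidel] macro 4: S0 reads c0=2 → after 2×micro: 2; S1 reads c0=2 → after 1×micro: 2 ⇒ (c0=2, c1=2)
[Gauss-Seidel] macro 5: S0 reads c0=2 → after 2×micro: 2; S1 reads c0=2 → after 1×micro: 0 ⇒ (c0=2, c1=0)
[Gauss-Seidel] macro 6: S0 reads c0=2 → after 2×micro: 2; S1 reads c0=2 → after 1×micro: 3 ⇒ (c0=2, c1=3)
[Gauss-Seidel] macro 7: S0 reads c0=2 → after 2×micro: 2; S1 reads c0=2 → after 1×micro: 2 ⇒ (c0=2, c1=2)
[Gauss-Seidel] macro 8: S0 reads c0=2 → after 2×micro: 2; S1 reads c0=2 → after 1×micro: 0 ⇒ (c0=2, c1=0)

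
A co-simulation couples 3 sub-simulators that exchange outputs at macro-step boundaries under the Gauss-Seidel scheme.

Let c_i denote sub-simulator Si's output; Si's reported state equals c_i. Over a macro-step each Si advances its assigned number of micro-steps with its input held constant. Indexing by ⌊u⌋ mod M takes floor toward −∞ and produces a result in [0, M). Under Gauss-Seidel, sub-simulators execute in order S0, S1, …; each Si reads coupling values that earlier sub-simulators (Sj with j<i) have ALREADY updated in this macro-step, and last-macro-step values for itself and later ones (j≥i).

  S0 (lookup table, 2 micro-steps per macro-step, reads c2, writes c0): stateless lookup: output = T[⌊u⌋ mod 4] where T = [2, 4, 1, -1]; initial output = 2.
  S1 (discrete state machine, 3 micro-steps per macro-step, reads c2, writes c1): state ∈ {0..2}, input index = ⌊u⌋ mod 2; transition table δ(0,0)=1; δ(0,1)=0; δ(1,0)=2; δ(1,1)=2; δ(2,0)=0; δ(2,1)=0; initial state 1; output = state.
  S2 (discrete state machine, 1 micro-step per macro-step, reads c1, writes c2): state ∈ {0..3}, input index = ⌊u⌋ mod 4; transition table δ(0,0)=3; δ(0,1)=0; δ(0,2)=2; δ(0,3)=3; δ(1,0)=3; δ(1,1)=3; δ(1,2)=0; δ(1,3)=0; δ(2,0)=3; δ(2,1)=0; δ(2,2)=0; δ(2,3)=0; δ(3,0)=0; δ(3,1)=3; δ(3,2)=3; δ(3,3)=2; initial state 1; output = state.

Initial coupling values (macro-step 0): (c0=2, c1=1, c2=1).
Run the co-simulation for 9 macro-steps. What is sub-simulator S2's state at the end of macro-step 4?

macro 1: S0 reads c2=1 → after 2×micro: 4; S1 reads c2=1 → after 3×micro: 0; S2 reads c1=0 → after 1×micro: 3 ⇒ (c0=4, c1=0, c2=3)
macro 2: S0 reads c2=3 → after 2×micro: -1; S1 reads c2=3 → after 3×micro: 0; S2 reads c1=0 → after 1×micro: 0 ⇒ (c0=-1, c1=0, c2=0)
macro 3: S0 reads c2=0 → after 2×micro: 2; S1 reads c2=0 → after 3×micro: 0; S2 reads c1=0 → after 1×micro: 3 ⇒ (c0=2, c1=0, c2=3)
macro 4: S0 reads c2=3 → after 2×micro: -1; S1 reads c2=3 → after 3×micro: 0; S2 reads c1=0 → after 1×micro: 0 ⇒ (c0=-1, c1=0, c2=0)
macro 5: S0 reads c2=0 → after 2×micro: 2; S1 reads c2=0 → after 3×micro: 0; S2 reads c1=0 → after 1×micro: 3 ⇒ (c0=2, c1=0, c2=3)
macro 6: S0 reads c2=3 → after 2×micro: -1; S1 reads c2=3 → after 3×micro: 0; S2 reads c1=0 → after 1×micro: 0 ⇒ (c0=-1, c1=0, c2=0)
macro 7: S0 reads c2=0 → after 2×micro: 2; S1 reads c2=0 → after 3×micro: 0; S2 reads c1=0 → after 1×micro: 3 ⇒ (c0=2, c1=0, c2=3)
macro 8: S0 reads c2=3 → after 2×micro: -1; S1 reads c2=3 → after 3×micro: 0; S2 reads c1=0 → after 1×micro: 0 ⇒ (c0=-1, c1=0, c2=0)
macro 9: S0 reads c2=0 → after 2×micro: 2; S1 reads c2=0 → after 3×micro: 0; S2 reads c1=0 → after 1×micro: 3 ⇒ (c0=2, c1=0, c2=3)

S2 state at macro-step 4 = 0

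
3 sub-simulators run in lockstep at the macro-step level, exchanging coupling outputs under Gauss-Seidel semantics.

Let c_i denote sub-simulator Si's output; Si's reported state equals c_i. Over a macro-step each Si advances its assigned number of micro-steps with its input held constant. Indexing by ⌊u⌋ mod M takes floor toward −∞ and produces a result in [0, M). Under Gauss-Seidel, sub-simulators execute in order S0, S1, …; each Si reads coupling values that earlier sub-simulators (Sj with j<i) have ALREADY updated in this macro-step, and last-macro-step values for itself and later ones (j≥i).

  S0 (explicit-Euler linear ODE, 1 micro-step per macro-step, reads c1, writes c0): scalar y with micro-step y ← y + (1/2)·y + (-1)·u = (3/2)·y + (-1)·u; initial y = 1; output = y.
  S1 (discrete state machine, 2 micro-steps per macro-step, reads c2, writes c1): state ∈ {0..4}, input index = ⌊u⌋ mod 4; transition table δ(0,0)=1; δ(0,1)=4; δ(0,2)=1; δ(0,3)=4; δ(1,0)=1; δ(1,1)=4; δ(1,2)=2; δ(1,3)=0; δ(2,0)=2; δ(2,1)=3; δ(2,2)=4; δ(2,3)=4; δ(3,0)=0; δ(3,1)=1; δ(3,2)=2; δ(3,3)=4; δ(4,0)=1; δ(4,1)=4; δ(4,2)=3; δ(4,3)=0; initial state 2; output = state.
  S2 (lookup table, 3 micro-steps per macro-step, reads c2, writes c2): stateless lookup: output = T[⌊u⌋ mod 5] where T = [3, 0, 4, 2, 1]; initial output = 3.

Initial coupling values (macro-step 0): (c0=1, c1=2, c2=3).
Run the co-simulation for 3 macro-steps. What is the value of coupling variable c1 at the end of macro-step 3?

macro 1: S0 reads c1=2 → after 1×micro: -1/2; S1 reads c2=3 → after 2×micro: 0; S2 reads c2=3 → after 3×micro: 2 ⇒ (c0=-1/2, c1=0, c2=2)
macro 2: S0 reads c1=0 → after 1×micro: -3/4; S1 reads c2=2 → after 2×micro: 2; S2 reads c2=2 → after 3×micro: 4 ⇒ (c0=-3/4, c1=2, c2=4)
macro 3: S0 reads c1=2 → after 1×micro: -25/8; S1 reads c2=4 → after 2×micro: 2; S2 reads c2=4 → after 3×micro: 1 ⇒ (c0=-25/8, c1=2, c2=1)

c1 at macro-step 3 = 2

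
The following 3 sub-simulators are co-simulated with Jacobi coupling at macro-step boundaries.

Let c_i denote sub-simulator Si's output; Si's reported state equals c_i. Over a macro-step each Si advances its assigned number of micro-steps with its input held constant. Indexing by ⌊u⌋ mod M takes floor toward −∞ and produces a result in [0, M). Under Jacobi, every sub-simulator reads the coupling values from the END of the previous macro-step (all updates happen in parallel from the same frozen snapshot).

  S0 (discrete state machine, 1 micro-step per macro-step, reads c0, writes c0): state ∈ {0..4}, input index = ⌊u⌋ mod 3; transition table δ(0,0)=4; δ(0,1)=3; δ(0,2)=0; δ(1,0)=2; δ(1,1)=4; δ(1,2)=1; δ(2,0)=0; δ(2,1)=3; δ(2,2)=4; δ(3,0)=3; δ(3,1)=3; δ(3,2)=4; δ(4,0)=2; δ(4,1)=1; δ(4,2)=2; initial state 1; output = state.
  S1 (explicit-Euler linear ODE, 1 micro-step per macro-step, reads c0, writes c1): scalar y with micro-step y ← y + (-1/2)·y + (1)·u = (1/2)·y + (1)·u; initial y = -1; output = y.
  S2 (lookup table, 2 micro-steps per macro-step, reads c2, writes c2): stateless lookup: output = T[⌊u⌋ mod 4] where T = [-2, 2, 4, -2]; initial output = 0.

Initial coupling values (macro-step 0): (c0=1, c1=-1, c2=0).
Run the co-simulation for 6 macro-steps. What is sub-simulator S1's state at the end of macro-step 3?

S1 state at macro-step 3 = 25/8

macro 1: S0 reads c0=1 → after 1×micro: 4; S1 reads c0=1 → after 1×micro: 1/2; S2 reads c2=0 → after 2×micro: -2 ⇒ (c0=4, c1=1/2, c2=-2)
macro 2: S0 reads c0=4 → after 1×micro: 1; S1 reads c0=4 → after 1×micro: 17/4; S2 reads c2=-2 → after 2×micro: 4 ⇒ (c0=1, c1=17/4, c2=4)
macro 3: S0 reads c0=1 → after 1×micro: 4; S1 reads c0=1 → after 1×micro: 25/8; S2 reads c2=4 → after 2×micro: -2 ⇒ (c0=4, c1=25/8, c2=-2)
macro 4: S0 reads c0=4 → after 1×micro: 1; S1 reads c0=4 → after 1×micro: 89/16; S2 reads c2=-2 → after 2×micro: 4 ⇒ (c0=1, c1=89/16, c2=4)
macro 5: S0 reads c0=1 → after 1×micro: 4; S1 reads c0=1 → after 1×micro: 121/32; S2 reads c2=4 → after 2×micro: -2 ⇒ (c0=4, c1=121/32, c2=-2)
macro 6: S0 reads c0=4 → after 1×micro: 1; S1 reads c0=4 → after 1×micro: 377/64; S2 reads c2=-2 → after 2×micro: 4 ⇒ (c0=1, c1=377/64, c2=4)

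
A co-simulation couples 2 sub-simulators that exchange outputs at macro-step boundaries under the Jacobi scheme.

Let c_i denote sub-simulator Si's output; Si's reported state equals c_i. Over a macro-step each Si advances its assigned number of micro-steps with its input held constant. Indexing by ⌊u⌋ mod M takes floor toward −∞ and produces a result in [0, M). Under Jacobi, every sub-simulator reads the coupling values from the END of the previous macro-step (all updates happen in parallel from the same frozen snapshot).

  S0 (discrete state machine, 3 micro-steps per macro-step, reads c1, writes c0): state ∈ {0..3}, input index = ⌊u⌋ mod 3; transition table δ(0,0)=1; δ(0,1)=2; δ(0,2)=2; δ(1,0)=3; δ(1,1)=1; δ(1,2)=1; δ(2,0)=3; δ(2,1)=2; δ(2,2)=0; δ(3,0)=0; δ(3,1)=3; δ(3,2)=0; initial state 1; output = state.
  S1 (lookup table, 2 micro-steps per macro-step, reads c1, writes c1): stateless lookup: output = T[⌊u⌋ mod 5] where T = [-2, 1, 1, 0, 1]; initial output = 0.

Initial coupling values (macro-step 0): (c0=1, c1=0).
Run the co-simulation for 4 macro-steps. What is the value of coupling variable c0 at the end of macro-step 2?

macro 1: S0 reads c1=0 → after 3×micro: 1; S1 reads c1=0 → after 2×micro: -2 ⇒ (c0=1, c1=-2)
macro 2: S0 reads c1=-2 → after 3×micro: 1; S1 reads c1=-2 → after 2×micro: 0 ⇒ (c0=1, c1=0)
macro 3: S0 reads c1=0 → after 3×micro: 1; S1 reads c1=0 → after 2×micro: -2 ⇒ (c0=1, c1=-2)
macro 4: S0 reads c1=-2 → after 3×micro: 1; S1 reads c1=-2 → after 2×micro: 0 ⇒ (c0=1, c1=0)

c0 at macro-step 2 = 1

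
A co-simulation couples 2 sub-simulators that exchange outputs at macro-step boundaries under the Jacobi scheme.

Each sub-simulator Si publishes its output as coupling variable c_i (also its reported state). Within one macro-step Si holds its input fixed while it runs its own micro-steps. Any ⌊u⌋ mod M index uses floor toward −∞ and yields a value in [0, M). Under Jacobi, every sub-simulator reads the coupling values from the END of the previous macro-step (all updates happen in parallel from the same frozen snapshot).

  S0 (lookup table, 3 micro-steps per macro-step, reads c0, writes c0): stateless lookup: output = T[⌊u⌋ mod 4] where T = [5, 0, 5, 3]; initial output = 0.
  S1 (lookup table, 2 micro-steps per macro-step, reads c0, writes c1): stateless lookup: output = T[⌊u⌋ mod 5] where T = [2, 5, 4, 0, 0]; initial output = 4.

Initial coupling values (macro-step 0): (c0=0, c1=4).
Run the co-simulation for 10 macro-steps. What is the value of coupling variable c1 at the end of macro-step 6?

macro 1: S0 reads c0=0 → after 3×micro: 5; S1 reads c0=0 → after 2×micro: 2 ⇒ (c0=5, c1=2)
macro 2: S0 reads c0=5 → after 3×micro: 0; S1 reads c0=5 → after 2×micro: 2 ⇒ (c0=0, c1=2)
macro 3: S0 reads c0=0 → after 3×micro: 5; S1 reads c0=0 → after 2×micro: 2 ⇒ (c0=5, c1=2)
macro 4: S0 reads c0=5 → after 3×micro: 0; S1 reads c0=5 → after 2×micro: 2 ⇒ (c0=0, c1=2)
macro 5: S0 reads c0=0 → after 3×micro: 5; S1 reads c0=0 → after 2×micro: 2 ⇒ (c0=5, c1=2)
macro 6: S0 reads c0=5 → after 3×micro: 0; S1 reads c0=5 → after 2×micro: 2 ⇒ (c0=0, c1=2)
macro 7: S0 reads c0=0 → after 3×micro: 5; S1 reads c0=0 → after 2×micro: 2 ⇒ (c0=5, c1=2)
macro 8: S0 reads c0=5 → after 3×micro: 0; S1 reads c0=5 → after 2×micro: 2 ⇒ (c0=0, c1=2)
macro 9: S0 reads c0=0 → after 3×micro: 5; S1 reads c0=0 → after 2×micro: 2 ⇒ (c0=5, c1=2)
macro 10: S0 reads c0=5 → after 3×micro: 0; S1 reads c0=5 → after 2×micro: 2 ⇒ (c0=0, c1=2)

c1 at macro-step 6 = 2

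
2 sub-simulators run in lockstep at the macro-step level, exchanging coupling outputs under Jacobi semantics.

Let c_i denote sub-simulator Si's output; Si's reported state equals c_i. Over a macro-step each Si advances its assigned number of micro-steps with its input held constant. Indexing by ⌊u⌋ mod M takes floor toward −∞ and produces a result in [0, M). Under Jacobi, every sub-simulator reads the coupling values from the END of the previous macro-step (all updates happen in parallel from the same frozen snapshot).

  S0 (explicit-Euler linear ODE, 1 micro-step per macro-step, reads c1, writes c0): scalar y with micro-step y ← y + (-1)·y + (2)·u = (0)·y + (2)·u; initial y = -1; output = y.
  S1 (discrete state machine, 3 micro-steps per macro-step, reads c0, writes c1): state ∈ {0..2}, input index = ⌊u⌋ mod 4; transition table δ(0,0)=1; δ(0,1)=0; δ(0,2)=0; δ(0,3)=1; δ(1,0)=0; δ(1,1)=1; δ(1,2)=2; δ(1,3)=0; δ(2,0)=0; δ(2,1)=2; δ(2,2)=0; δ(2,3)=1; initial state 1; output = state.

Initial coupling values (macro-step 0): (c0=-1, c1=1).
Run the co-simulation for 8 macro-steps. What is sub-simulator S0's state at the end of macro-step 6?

S0 state at macro-step 6 = 0

macro 1: S0 reads c1=1 → after 1×micro: 2; S1 reads c0=-1 → after 3×micro: 0 ⇒ (c0=2, c1=0)
macro 2: S0 reads c1=0 → after 1×micro: 0; S1 reads c0=2 → after 3×micro: 0 ⇒ (c0=0, c1=0)
macro 3: S0 reads c1=0 → after 1×micro: 0; S1 reads c0=0 → after 3×micro: 1 ⇒ (c0=0, c1=1)
macro 4: S0 reads c1=1 → after 1×micro: 2; S1 reads c0=0 → after 3×micro: 0 ⇒ (c0=2, c1=0)
macro 5: S0 reads c1=0 → after 1×micro: 0; S1 reads c0=2 → after 3×micro: 0 ⇒ (c0=0, c1=0)
macro 6: S0 reads c1=0 → after 1×micro: 0; S1 reads c0=0 → after 3×micro: 1 ⇒ (c0=0, c1=1)
macro 7: S0 reads c1=1 → after 1×micro: 2; S1 reads c0=0 → after 3×micro: 0 ⇒ (c0=2, c1=0)
macro 8: S0 reads c1=0 → after 1×micro: 0; S1 reads c0=2 → after 3×micro: 0 ⇒ (c0=0, c1=0)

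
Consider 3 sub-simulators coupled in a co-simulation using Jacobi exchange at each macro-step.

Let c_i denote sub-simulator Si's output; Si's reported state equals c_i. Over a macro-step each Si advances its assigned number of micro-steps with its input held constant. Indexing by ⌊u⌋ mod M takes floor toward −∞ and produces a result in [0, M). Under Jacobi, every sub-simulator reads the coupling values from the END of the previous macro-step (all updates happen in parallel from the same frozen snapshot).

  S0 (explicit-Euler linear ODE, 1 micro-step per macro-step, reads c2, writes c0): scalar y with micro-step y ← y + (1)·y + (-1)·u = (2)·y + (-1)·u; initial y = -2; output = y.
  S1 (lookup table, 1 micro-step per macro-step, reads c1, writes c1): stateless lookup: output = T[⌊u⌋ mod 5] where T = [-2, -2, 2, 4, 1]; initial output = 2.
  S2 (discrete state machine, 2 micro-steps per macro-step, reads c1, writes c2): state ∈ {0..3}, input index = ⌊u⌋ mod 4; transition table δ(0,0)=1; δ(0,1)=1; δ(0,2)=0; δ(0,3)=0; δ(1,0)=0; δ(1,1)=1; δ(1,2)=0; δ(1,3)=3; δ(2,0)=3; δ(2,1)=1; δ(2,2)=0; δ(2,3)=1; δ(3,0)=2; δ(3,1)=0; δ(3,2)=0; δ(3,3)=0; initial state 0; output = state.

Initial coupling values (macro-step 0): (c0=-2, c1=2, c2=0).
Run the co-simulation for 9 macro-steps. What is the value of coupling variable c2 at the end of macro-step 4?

macro 1: S0 reads c2=0 → after 1×micro: -4; S1 reads c1=2 → after 1×micro: 2; S2 reads c1=2 → after 2×micro: 0 ⇒ (c0=-4, c1=2, c2=0)
macro 2: S0 reads c2=0 → after 1×micro: -8; S1 reads c1=2 → after 1×micro: 2; S2 reads c1=2 → after 2×micro: 0 ⇒ (c0=-8, c1=2, c2=0)
macro 3: S0 reads c2=0 → after 1×micro: -16; S1 reads c1=2 → after 1×micro: 2; S2 reads c1=2 → after 2×micro: 0 ⇒ (c0=-16, c1=2, c2=0)
macro 4: S0 reads c2=0 → after 1×micro: -32; S1 reads c1=2 → after 1×micro: 2; S2 reads c1=2 → after 2×micro: 0 ⇒ (c0=-32, c1=2, c2=0)
macro 5: S0 reads c2=0 → after 1×micro: -64; S1 reads c1=2 → after 1×micro: 2; S2 reads c1=2 → after 2×micro: 0 ⇒ (c0=-64, c1=2, c2=0)
macro 6: S0 reads c2=0 → after 1×micro: -128; S1 reads c1=2 → after 1×micro: 2; S2 reads c1=2 → after 2×micro: 0 ⇒ (c0=-128, c1=2, c2=0)
macro 7: S0 reads c2=0 → after 1×micro: -256; S1 reads c1=2 → after 1×micro: 2; S2 reads c1=2 → after 2×micro: 0 ⇒ (c0=-256, c1=2, c2=0)
macro 8: S0 reads c2=0 → after 1×micro: -512; S1 reads c1=2 → after 1×micro: 2; S2 reads c1=2 → after 2×micro: 0 ⇒ (c0=-512, c1=2, c2=0)
macro 9: S0 reads c2=0 → after 1×micro: -1024; S1 reads c1=2 → after 1×micro: 2; S2 reads c1=2 → after 2×micro: 0 ⇒ (c0=-1024, c1=2, c2=0)

c2 at macro-step 4 = 0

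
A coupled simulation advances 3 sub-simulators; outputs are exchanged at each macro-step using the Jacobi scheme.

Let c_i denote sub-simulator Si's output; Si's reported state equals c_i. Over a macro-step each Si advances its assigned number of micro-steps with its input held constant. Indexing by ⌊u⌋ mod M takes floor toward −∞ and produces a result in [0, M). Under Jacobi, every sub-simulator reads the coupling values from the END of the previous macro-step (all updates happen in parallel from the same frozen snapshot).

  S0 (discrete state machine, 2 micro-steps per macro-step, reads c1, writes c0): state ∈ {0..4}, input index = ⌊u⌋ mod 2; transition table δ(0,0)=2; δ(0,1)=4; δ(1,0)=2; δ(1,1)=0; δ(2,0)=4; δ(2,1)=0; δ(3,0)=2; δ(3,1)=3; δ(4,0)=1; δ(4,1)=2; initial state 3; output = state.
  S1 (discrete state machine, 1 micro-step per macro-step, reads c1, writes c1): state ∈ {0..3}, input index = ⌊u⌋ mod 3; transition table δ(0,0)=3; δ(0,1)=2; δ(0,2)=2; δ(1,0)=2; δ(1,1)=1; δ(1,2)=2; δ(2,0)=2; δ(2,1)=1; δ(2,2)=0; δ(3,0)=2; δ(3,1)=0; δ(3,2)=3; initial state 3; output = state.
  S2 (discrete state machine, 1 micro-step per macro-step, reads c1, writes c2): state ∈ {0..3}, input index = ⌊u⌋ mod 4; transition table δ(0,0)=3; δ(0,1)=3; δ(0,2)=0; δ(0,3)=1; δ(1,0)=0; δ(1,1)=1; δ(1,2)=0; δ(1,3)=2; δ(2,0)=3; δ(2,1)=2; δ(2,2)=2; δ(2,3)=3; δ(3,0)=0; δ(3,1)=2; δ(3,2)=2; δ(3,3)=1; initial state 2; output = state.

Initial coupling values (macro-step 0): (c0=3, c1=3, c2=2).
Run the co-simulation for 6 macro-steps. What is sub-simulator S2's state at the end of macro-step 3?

S2 state at macro-step 3 = 3

macro 1: S0 reads c1=3 → after 2×micro: 3; S1 reads c1=3 → after 1×micro: 2; S2 reads c1=3 → after 1×micro: 3 ⇒ (c0=3, c1=2, c2=3)
macro 2: S0 reads c1=2 → after 2×micro: 4; S1 reads c1=2 → after 1×micro: 0; S2 reads c1=2 → after 1×micro: 2 ⇒ (c0=4, c1=0, c2=2)
macro 3: S0 reads c1=0 → after 2×micro: 2; S1 reads c1=0 → after 1×micro: 3; S2 reads c1=0 → after 1×micro: 3 ⇒ (c0=2, c1=3, c2=3)
macro 4: S0 reads c1=3 → after 2×micro: 4; S1 reads c1=3 → after 1×micro: 2; S2 reads c1=3 → after 1×micro: 1 ⇒ (c0=4, c1=2, c2=1)
macro 5: S0 reads c1=2 → after 2×micro: 2; S1 reads c1=2 → after 1×micro: 0; S2 reads c1=2 → after 1×micro: 0 ⇒ (c0=2, c1=0, c2=0)
macro 6: S0 reads c1=0 → after 2×micro: 1; S1 reads c1=0 → after 1×micro: 3; S2 reads c1=0 → after 1×micro: 3 ⇒ (c0=1, c1=3, c2=3)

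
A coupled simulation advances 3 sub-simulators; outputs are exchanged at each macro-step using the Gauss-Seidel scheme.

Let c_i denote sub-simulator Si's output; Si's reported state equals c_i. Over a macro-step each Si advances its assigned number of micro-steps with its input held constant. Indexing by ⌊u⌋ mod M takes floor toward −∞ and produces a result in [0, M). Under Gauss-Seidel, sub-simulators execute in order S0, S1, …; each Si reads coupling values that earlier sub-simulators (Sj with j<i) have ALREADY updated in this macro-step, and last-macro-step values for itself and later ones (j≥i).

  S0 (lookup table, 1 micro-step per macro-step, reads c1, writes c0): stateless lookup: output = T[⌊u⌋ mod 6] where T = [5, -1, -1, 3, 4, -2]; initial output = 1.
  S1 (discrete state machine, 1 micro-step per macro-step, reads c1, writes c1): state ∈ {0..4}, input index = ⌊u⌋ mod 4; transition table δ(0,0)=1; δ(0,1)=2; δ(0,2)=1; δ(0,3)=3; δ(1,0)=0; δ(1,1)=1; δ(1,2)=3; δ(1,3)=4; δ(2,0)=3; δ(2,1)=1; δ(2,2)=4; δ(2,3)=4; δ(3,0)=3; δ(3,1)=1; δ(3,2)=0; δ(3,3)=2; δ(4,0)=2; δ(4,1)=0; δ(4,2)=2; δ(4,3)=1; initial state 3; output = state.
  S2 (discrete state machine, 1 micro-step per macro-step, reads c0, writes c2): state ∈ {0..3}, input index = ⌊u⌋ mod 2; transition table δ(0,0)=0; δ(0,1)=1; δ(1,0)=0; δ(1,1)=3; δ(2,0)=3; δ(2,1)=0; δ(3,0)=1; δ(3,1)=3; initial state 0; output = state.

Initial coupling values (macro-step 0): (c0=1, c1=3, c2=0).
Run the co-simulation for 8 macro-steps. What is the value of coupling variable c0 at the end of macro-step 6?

macro 1: S0 reads c1=3 → after 1×micro: 3; S1 reads c1=3 → after 1×micro: 2; S2 reads c0=3 → after 1×micro: 1 ⇒ (c0=3, c1=2, c2=1)
macro 2: S0 reads c1=2 → after 1×micro: -1; S1 reads c1=2 → after 1×micro: 4; S2 reads c0=-1 → after 1×micro: 3 ⇒ (c0=-1, c1=4, c2=3)
macro 3: S0 reads c1=4 → after 1×micro: 4; S1 reads c1=4 → after 1×micro: 2; S2 reads c0=4 → after 1×micro: 1 ⇒ (c0=4, c1=2, c2=1)
macro 4: S0 reads c1=2 → after 1×micro: -1; S1 reads c1=2 → after 1×micro: 4; S2 reads c0=-1 → after 1×micro: 3 ⇒ (c0=-1, c1=4, c2=3)
macro 5: S0 reads c1=4 → after 1×micro: 4; S1 reads c1=4 → after 1×micro: 2; S2 reads c0=4 → after 1×micro: 1 ⇒ (c0=4, c1=2, c2=1)
macro 6: S0 reads c1=2 → after 1×micro: -1; S1 reads c1=2 → after 1×micro: 4; S2 reads c0=-1 → after 1×micro: 3 ⇒ (c0=-1, c1=4, c2=3)
macro 7: S0 reads c1=4 → after 1×micro: 4; S1 reads c1=4 → after 1×micro: 2; S2 reads c0=4 → after 1×micro: 1 ⇒ (c0=4, c1=2, c2=1)
macro 8: S0 reads c1=2 → after 1×micro: -1; S1 reads c1=2 → after 1×micro: 4; S2 reads c0=-1 → after 1×micro: 3 ⇒ (c0=-1, c1=4, c2=3)

c0 at macro-step 6 = -1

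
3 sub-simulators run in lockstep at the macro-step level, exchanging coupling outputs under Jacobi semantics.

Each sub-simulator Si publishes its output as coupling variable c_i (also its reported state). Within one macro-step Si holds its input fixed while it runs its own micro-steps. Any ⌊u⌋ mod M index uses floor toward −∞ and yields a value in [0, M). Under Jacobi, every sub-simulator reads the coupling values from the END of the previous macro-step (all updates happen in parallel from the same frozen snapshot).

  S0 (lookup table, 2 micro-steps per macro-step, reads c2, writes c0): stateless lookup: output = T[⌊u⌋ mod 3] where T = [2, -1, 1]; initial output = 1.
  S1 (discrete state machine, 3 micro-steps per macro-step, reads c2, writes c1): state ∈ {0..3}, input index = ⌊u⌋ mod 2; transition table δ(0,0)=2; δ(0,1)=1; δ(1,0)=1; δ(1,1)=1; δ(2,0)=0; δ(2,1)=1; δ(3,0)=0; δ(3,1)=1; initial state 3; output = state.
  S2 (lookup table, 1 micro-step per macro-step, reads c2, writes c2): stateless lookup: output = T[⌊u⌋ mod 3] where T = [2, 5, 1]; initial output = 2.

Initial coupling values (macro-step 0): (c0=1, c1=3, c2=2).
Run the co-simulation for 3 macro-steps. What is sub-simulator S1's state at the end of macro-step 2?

macro 1: S0 reads c2=2 → after 2×micro: 1; S1 reads c2=2 → after 3×micro: 0; S2 reads c2=2 → after 1×micro: 1 ⇒ (c0=1, c1=0, c2=1)
macro 2: S0 reads c2=1 → after 2×micro: -1; S1 reads c2=1 → after 3×micro: 1; S2 reads c2=1 → after 1×micro: 5 ⇒ (c0=-1, c1=1, c2=5)
macro 3: S0 reads c2=5 → after 2×micro: 1; S1 reads c2=5 → after 3×micro: 1; S2 reads c2=5 → after 1×micro: 1 ⇒ (c0=1, c1=1, c2=1)

S1 state at macro-step 2 = 1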